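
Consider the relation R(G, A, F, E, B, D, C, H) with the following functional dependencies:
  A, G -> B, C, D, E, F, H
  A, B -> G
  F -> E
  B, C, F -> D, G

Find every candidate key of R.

{A, B}, {A, G}

Attributes never on any right-hand side: {A} — every candidate key must contain it.
{A, B}⁺ = {A, B, C, D, E, F, G, H}, which is every attribute, so {A, B} is a candidate key.
{A, G}⁺ = {A, B, C, D, E, F, G, H}, which is every attribute, so {A, G} is a candidate key.
These are minimal and exhaustive — every other superkey contains one of them.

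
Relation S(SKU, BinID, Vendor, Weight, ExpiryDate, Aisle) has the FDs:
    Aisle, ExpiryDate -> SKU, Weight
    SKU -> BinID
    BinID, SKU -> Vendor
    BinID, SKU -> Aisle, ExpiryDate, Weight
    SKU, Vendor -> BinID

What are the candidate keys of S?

{Aisle, ExpiryDate}, {SKU}

{SKU}⁺ = {Aisle, BinID, ExpiryDate, SKU, Vendor, Weight} — all of the relation — so {SKU} is a candidate key.
{Aisle, ExpiryDate}⁺ = {Aisle, BinID, ExpiryDate, SKU, Vendor, Weight} — all of the relation — so {Aisle, ExpiryDate} is a candidate key.
No proper subset of any of these is a key, and no other minimal superkey exists.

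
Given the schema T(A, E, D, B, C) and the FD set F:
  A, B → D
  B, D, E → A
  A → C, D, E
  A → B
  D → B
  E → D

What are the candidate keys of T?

{A}, {E}

{A} is a candidate key since {A}⁺ = {A, B, C, D, E} covers every attribute.
{E} is a candidate key since {E}⁺ = {A, B, C, D, E} covers every attribute.
Any other superkey properly contains one of these, so there are no further candidate keys.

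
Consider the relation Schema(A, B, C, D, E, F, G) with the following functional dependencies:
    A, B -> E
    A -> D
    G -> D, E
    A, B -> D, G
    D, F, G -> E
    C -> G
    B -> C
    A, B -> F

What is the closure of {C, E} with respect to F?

Start with {C, E}.
C -> G applies; add {G} → now {C, E, G}.
G -> D, E applies; add {D} → now {C, D, E, G}.
No further FD applies.

{C, D, E, G}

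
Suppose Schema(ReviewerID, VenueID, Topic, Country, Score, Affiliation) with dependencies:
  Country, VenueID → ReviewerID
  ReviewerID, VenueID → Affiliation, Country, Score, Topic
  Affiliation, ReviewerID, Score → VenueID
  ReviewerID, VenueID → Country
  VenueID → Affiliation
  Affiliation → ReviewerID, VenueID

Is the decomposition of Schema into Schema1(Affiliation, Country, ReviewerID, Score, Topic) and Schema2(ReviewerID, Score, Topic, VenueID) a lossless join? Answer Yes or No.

No

The shared attributes are {ReviewerID, Score, Topic} and {ReviewerID, Score, Topic}⁺ = {ReviewerID, Score, Topic}.
Neither Schema1 nor Schema2 is contained in that closure, so the decomposition is lossy.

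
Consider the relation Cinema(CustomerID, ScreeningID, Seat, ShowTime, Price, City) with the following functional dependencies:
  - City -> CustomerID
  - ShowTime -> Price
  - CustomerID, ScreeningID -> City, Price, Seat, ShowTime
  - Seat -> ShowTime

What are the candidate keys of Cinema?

Attributes never on any right-hand side: {ScreeningID} — every candidate key must contain it.
{City, ScreeningID}⁺ = {City, CustomerID, Price, ScreeningID, Seat, ShowTime}, which is every attribute, so {City, ScreeningID} is a candidate key.
{CustomerID, ScreeningID}⁺ = {City, CustomerID, Price, ScreeningID, Seat, ShowTime}, which is every attribute, so {CustomerID, ScreeningID} is a candidate key.
Any other superkey properly contains one of these, so there are no further candidate keys.

{City, ScreeningID}, {CustomerID, ScreeningID}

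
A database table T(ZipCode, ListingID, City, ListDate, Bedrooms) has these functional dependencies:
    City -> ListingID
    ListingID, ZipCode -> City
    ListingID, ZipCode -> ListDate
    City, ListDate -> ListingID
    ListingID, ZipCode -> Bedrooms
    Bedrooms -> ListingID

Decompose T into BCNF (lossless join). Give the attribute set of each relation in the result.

{Bedrooms, City, ListDate, ZipCode}; {City, ListingID}

Candidate keys of the original relation: {Bedrooms, ZipCode}, {City, ZipCode}, {ListingID, ZipCode}.
Within {Bedrooms, City, ListDate, ListingID, ZipCode}: {City}⁺ ∩ {Bedrooms, City, ListDate, ListingID, ZipCode} = {City, ListingID}, not the whole set, so City -> ListingID violates BCNF; decompose into {City, ListingID} and {Bedrooms, City, ListDate, ZipCode}.
{City, ListingID} is in BCNF.
{Bedrooms, City, ListDate, ZipCode} is in BCNF.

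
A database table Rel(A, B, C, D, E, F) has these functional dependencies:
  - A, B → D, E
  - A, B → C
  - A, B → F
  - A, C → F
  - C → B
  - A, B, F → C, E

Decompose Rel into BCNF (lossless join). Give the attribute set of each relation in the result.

{A, C, D, E, F}; {B, C}

Candidate keys of the original relation: {A, B}, {A, C}.
In {A, B, C, D, E, F}, {C} is not a superkey ({C}⁺ restricted to this set is {B, C}), so split on C → B into {B, C} and {A, C, D, E, F}.
{B, C} is in BCNF.
{A, C, D, E, F} is in BCNF.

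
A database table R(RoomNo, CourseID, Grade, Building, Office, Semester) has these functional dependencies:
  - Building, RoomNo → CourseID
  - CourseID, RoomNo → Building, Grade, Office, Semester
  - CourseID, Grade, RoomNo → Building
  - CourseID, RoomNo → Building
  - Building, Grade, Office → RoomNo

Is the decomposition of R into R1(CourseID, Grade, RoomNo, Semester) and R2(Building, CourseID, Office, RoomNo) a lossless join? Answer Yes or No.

Yes

The shared attributes are {CourseID, RoomNo} and {CourseID, RoomNo}⁺ = {Building, CourseID, Grade, Office, RoomNo, Semester}.
This includes all of R1, so the common attributes are a superkey of R1 — the join is lossless.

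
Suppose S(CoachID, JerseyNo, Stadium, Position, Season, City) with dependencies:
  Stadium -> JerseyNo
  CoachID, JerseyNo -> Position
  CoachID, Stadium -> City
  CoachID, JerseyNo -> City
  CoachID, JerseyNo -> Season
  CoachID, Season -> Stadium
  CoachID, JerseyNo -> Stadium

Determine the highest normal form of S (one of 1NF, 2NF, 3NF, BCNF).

3NF

Candidate keys: {CoachID, JerseyNo}, {CoachID, Season}, {CoachID, Stadium}. Prime attributes: {CoachID, JerseyNo, Season, Stadium}.
For Stadium -> JerseyNo we have {Stadium}⁺ = {JerseyNo, Stadium}; {Stadium} is not a superkey, so BCNF fails.
But every attribute on its right side ({JerseyNo}) is prime, and the same holds for every other non-superkey FD, so 3NF still holds.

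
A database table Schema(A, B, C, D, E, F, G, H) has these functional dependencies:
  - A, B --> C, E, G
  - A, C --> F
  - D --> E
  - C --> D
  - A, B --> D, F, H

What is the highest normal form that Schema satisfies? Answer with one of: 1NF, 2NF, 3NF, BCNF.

Candidate key: {A, B}. Prime attributes: {A, B}.
A, C --> F: {A, C}⁺ = {A, C, D, E, F}, which is not all of the attributes, so the left side is not a superkey — BCNF is violated.
Because {F} is non-prime and the left side of A, C --> F is not a superkey, the relation is not in 3NF.
Checking every proper subset of each key, none determines a non-prime attribute — 2NF is satisfied.

2NF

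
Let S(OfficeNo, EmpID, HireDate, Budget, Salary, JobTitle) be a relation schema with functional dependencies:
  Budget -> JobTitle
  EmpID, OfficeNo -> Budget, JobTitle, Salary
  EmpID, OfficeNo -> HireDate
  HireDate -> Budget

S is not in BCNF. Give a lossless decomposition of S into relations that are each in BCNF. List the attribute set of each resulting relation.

Candidate key of the original relation: {EmpID, OfficeNo}.
In {Budget, EmpID, HireDate, JobTitle, OfficeNo, Salary}, {Budget} is not a superkey ({Budget}⁺ restricted to this set is {Budget, JobTitle}), so split on Budget -> JobTitle into {Budget, JobTitle} and {Budget, EmpID, HireDate, OfficeNo, Salary}.
{Budget, JobTitle} is in BCNF.
In {Budget, EmpID, HireDate, OfficeNo, Salary}, {HireDate} is not a superkey ({HireDate}⁺ restricted to this set is {Budget, HireDate}), so split on HireDate -> Budget into {Budget, HireDate} and {EmpID, HireDate, OfficeNo, Salary}.
{Budget, HireDate} is in BCNF.
{EmpID, HireDate, OfficeNo, Salary} is in BCNF.

{Budget, HireDate}; {Budget, JobTitle}; {EmpID, HireDate, OfficeNo, Salary}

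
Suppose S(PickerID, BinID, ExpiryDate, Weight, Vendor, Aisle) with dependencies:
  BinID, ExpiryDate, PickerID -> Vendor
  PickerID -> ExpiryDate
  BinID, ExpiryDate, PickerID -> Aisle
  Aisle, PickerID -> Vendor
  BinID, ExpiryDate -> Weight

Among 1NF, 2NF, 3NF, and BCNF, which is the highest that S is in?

Candidate key: {BinID, PickerID}. Prime attributes: {BinID, PickerID}.
For PickerID -> ExpiryDate we have {PickerID}⁺ = {ExpiryDate, PickerID}; {PickerID} is not a superkey, so BCNF fails.
Because {ExpiryDate} is non-prime and the left side of PickerID -> ExpiryDate is not a superkey, the relation is not in 3NF.
The proper key subset {PickerID} of {BinID, PickerID} determines non-prime {ExpiryDate}, so the relation is not even in 2NF.

1NF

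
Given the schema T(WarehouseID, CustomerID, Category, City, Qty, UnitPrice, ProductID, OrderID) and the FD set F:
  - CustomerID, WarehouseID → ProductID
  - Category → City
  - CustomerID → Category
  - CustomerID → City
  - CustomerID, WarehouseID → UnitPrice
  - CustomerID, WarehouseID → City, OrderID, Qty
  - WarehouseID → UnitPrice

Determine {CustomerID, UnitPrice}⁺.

Start with {CustomerID, UnitPrice}.
CustomerID → Category applies; add {Category} → now {Category, CustomerID, UnitPrice}.
CustomerID → City applies; add {City} → now {Category, City, CustomerID, UnitPrice}.
No further FD applies.

{Category, City, CustomerID, UnitPrice}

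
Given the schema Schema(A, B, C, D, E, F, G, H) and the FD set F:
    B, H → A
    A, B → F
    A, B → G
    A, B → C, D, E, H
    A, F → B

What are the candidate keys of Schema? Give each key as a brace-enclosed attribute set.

{A, B}⁺ = {A, B, C, D, E, F, G, H} — all of the relation — so {A, B} is a candidate key.
{A, F}⁺ = {A, B, C, D, E, F, G, H} — all of the relation — so {A, F} is a candidate key.
{B, H}⁺ = {A, B, C, D, E, F, G, H} — all of the relation — so {B, H} is a candidate key.
Any other superkey properly contains one of these, so there are no further candidate keys.

{A, B}, {A, F}, {B, H}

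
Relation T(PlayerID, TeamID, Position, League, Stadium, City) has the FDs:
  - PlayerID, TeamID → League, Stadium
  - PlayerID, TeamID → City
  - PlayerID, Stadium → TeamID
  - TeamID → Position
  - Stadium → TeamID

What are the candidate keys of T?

{PlayerID, Stadium}, {PlayerID, TeamID}

Attributes never on any right-hand side: {PlayerID} — every candidate key must contain it.
{PlayerID, Stadium} is a candidate key since {PlayerID, Stadium}⁺ = {City, League, PlayerID, Position, Stadium, TeamID} covers every attribute.
{PlayerID, TeamID} is a candidate key since {PlayerID, TeamID}⁺ = {City, League, PlayerID, Position, Stadium, TeamID} covers every attribute.
Any other superkey properly contains one of these, so there are no further candidate keys.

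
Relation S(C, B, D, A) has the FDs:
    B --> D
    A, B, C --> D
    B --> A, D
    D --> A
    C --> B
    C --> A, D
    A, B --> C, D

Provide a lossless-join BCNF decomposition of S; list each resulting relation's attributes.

Candidate keys of the original relation: {B}, {C}.
In {A, B, C, D}, {D} is not a superkey ({D}⁺ restricted to this set is {A, D}), so split on D --> A into {A, D} and {B, C, D}.
{A, D} is in BCNF.
{B, C, D} is in BCNF.

{A, D}; {B, C, D}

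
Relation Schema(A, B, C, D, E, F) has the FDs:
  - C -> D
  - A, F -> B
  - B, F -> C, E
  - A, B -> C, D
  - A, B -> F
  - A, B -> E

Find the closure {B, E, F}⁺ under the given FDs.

{B, C, D, E, F}

Start with {B, E, F}.
B, F -> C, E applies; add {C} → now {B, C, E, F}.
C -> D applies; add {D} → now {B, C, D, E, F}.
No further FD applies.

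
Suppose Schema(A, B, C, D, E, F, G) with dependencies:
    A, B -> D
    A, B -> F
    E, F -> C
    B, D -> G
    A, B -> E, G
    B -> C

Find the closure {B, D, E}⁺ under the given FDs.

{B, C, D, E, G}

Start with {B, D, E}.
B, D -> G applies; add {G} → now {B, D, E, G}.
B -> C applies; add {C} → now {B, C, D, E, G}.
No further FD applies.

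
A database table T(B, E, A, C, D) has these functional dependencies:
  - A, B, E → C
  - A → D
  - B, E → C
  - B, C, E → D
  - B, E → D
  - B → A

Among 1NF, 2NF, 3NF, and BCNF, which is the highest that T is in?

Candidate key: {B, E}. Prime attributes: {B, E}.
A → D: {A}⁺ = {A, D}, which is not all of the attributes, so the left side is not a superkey — BCNF is violated.
A → D determines the non-prime attribute {D} from a non-superkey — 3NF is violated.
The proper key subset {B} of {B, E} determines non-prime {A, D}, so the relation is not even in 2NF.

1NF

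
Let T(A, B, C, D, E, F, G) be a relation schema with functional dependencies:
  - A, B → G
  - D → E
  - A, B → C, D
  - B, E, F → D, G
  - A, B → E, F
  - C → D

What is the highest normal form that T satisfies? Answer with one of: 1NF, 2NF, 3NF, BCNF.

Candidate key: {A, B}. Prime attributes: {A, B}.
D → E breaks BCNF: {D}⁺ = {D, E}, so {D} is not a superkey.
Because {E} is non-prime and the left side of D → E is not a superkey, the relation is not in 3NF.
No proper subset of a key has a non-prime attribute in its closure, so there is no partial dependency; 2NF holds.

2NF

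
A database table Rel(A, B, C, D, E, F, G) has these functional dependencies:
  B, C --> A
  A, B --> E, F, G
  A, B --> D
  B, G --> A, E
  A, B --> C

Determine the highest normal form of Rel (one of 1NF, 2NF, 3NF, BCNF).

Candidate keys: {A, B}, {B, C}, {B, G}. Prime attributes: {A, B, C, G}.
The left-hand side of every FD is a superkey, so BCNF is satisfied.

BCNF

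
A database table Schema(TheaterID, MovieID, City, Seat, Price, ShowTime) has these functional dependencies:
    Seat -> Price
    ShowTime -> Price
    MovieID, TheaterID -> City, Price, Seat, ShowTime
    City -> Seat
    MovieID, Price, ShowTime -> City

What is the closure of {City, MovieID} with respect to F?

{City, MovieID, Price, Seat}

Start with {City, MovieID}.
City -> Seat applies; add {Seat} → now {City, MovieID, Seat}.
Seat -> Price applies; add {Price} → now {City, MovieID, Price, Seat}.
No further FD applies.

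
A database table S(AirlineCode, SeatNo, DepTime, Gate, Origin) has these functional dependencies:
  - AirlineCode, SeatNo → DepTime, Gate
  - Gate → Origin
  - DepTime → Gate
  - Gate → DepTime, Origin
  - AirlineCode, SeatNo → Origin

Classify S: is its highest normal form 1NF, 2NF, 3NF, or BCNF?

2NF

Candidate key: {AirlineCode, SeatNo}. Prime attributes: {AirlineCode, SeatNo}.
Gate → Origin breaks BCNF: {Gate}⁺ = {DepTime, Gate, Origin}, so {Gate} is not a superkey.
Gate → Origin determines the non-prime attribute {Origin} from a non-superkey — 3NF is violated.
No non-prime attribute depends on a proper subset of any candidate key, so 2NF holds.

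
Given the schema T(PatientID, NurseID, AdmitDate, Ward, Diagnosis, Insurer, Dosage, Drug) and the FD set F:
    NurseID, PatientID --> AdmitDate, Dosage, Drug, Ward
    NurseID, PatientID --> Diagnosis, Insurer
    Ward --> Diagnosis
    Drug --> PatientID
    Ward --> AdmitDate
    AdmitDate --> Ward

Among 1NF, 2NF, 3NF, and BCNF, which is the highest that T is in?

2NF

Candidate keys: {Drug, NurseID}, {NurseID, PatientID}. Prime attributes: {Drug, NurseID, PatientID}.
For Ward --> Diagnosis we have {Ward}⁺ = {AdmitDate, Diagnosis, Ward}; {Ward} is not a superkey, so BCNF fails.
Because {Diagnosis} is non-prime and the left side of Ward --> Diagnosis is not a superkey, the relation is not in 3NF.
No non-prime attribute depends on a proper subset of any candidate key, so 2NF holds.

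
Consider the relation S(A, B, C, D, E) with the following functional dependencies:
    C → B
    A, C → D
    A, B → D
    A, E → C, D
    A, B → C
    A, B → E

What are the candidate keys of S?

Attributes never on any right-hand side: {A} — every candidate key must contain it.
{A, B}⁺ = {A, B, C, D, E} — all of the relation — so {A, B} is a candidate key.
{A, C}⁺ = {A, B, C, D, E} — all of the relation — so {A, C} is a candidate key.
{A, E}⁺ = {A, B, C, D, E} — all of the relation — so {A, E} is a candidate key.
No proper subset of any of these is a key, and no other minimal superkey exists.

{A, B}, {A, C}, {A, E}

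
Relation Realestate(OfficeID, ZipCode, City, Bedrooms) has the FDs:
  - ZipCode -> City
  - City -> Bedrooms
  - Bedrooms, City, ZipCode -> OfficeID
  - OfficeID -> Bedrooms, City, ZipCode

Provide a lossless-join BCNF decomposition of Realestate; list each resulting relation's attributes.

{Bedrooms, City}; {City, OfficeID, ZipCode}

Candidate keys of the original relation: {OfficeID}, {ZipCode}.
In {Bedrooms, City, OfficeID, ZipCode}, {City} is not a superkey ({City}⁺ restricted to this set is {Bedrooms, City}), so split on City -> Bedrooms into {Bedrooms, City} and {City, OfficeID, ZipCode}.
{Bedrooms, City}: every determinant is a superkey — BCNF.
{City, OfficeID, ZipCode}: every determinant is a superkey — BCNF.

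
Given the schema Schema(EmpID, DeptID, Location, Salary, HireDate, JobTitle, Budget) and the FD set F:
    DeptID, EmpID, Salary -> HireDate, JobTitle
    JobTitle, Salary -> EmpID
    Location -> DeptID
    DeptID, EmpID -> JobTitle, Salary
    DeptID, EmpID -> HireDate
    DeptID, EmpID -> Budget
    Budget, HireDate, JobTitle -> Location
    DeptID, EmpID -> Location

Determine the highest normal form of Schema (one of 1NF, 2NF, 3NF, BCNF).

3NF

Candidate keys: {Budget, EmpID, HireDate, JobTitle}, {Budget, HireDate, JobTitle, Salary}, {DeptID, EmpID}, {DeptID, JobTitle, Salary}, {EmpID, Location}, {JobTitle, Location, Salary}. Prime attributes: {Budget, DeptID, EmpID, HireDate, JobTitle, Location, Salary}.
JobTitle, Salary -> EmpID breaks BCNF: {JobTitle, Salary}⁺ = {EmpID, JobTitle, Salary}, so {JobTitle, Salary} is not a superkey.
But every attribute on its right side ({EmpID}) is prime, and the same holds for every other non-superkey FD, so 3NF still holds.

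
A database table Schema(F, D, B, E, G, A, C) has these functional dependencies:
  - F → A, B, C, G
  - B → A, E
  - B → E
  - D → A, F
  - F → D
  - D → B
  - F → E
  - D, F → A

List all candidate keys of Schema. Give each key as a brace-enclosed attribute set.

{D}, {F}

{D}⁺ = {A, B, C, D, E, F, G} — all of the relation — so {D} is a candidate key.
{F}⁺ = {A, B, C, D, E, F, G} — all of the relation — so {F} is a candidate key.
Any other superkey properly contains one of these, so there are no further candidate keys.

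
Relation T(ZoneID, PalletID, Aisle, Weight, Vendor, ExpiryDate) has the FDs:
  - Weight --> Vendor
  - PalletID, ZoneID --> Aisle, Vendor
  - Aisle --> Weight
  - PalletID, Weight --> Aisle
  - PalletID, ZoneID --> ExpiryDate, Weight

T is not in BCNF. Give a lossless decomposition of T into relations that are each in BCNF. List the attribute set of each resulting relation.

{Aisle, ExpiryDate, PalletID, ZoneID}; {Aisle, Weight}; {Vendor, Weight}

Candidate key of the original relation: {PalletID, ZoneID}.
In {Aisle, ExpiryDate, PalletID, Vendor, Weight, ZoneID}, {Weight} is not a superkey ({Weight}⁺ restricted to this set is {Vendor, Weight}), so split on Weight --> Vendor into {Vendor, Weight} and {Aisle, ExpiryDate, PalletID, Weight, ZoneID}.
{Vendor, Weight} has no BCNF violation.
In {Aisle, ExpiryDate, PalletID, Weight, ZoneID}, {Aisle} is not a superkey ({Aisle}⁺ restricted to this set is {Aisle, Weight}), so split on Aisle --> Weight into {Aisle, Weight} and {Aisle, ExpiryDate, PalletID, ZoneID}.
{Aisle, Weight} has no BCNF violation.
{Aisle, ExpiryDate, PalletID, ZoneID} has no BCNF violation.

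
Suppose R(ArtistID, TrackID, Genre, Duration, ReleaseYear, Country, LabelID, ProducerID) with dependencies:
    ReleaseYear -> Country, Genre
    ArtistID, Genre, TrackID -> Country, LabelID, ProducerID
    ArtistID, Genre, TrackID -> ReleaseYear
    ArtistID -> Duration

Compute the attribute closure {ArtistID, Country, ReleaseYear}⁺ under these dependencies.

{ArtistID, Country, Duration, Genre, ReleaseYear}

Start with {ArtistID, Country, ReleaseYear}.
ReleaseYear -> Country, Genre applies; add {Genre} → now {ArtistID, Country, Genre, ReleaseYear}.
ArtistID -> Duration applies; add {Duration} → now {ArtistID, Country, Duration, Genre, ReleaseYear}.
No further FD applies.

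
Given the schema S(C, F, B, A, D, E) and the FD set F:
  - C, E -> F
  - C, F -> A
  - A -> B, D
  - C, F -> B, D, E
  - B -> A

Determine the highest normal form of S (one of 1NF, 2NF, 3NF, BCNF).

Candidate keys: {C, E}, {C, F}. Prime attributes: {C, E, F}.
A -> B, D: {A}⁺ = {A, B, D}, which is not all of the attributes, so the left side is not a superkey — BCNF is violated.
Because {B, D} are non-prime and the left side of A -> B, D is not a superkey, the relation is not in 3NF.
No proper subset of a key has a non-prime attribute in its closure, so there is no partial dependency; 2NF holds.

2NF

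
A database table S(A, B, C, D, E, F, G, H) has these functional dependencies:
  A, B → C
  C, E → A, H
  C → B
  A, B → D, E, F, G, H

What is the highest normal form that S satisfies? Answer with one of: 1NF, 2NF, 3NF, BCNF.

3NF

Candidate keys: {A, B}, {A, C}, {C, E}. Prime attributes: {A, B, C, E}.
For C → B we have {C}⁺ = {B, C}; {C} is not a superkey, so BCNF fails.
Its right-hand attributes {B} are all prime, as are those of every other non-superkey FD — the relation is in 3NF.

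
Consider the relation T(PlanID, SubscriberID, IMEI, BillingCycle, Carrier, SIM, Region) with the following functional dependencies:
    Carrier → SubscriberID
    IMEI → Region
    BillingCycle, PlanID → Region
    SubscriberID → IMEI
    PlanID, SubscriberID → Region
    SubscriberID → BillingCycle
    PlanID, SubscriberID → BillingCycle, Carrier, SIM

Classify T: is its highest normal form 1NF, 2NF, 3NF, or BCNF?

1NF

Candidate keys: {Carrier, PlanID}, {PlanID, SubscriberID}. Prime attributes: {Carrier, PlanID, SubscriberID}.
Carrier → SubscriberID: {Carrier}⁺ = {BillingCycle, Carrier, IMEI, Region, SubscriberID}, which is not all of the attributes, so the left side is not a superkey — BCNF is violated.
Because {Region} is non-prime and the left side of IMEI → Region is not a superkey, the relation is not in 3NF.
Since {Carrier} ⊂ {Carrier, PlanID} and {Carrier}⁺ ⊇ {BillingCycle, IMEI, Region} with {BillingCycle, IMEI, Region} non-prime, there is a partial dependency; 2NF fails.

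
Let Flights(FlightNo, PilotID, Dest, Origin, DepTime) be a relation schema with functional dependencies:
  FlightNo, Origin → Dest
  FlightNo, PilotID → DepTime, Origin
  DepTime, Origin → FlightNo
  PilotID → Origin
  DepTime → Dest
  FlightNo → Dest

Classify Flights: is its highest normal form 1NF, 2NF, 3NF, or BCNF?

Candidate keys: {DepTime, PilotID}, {FlightNo, PilotID}. Prime attributes: {DepTime, FlightNo, PilotID}.
For FlightNo, Origin → Dest we have {FlightNo, Origin}⁺ = {Dest, FlightNo, Origin}; {FlightNo, Origin} is not a superkey, so BCNF fails.
FlightNo, Origin → Dest determines the non-prime attribute {Dest} from a non-superkey — 3NF is violated.
{DepTime} is a proper subset of the key {DepTime, PilotID}, and {DepTime}⁺ contains the non-prime attribute {Dest} — a partial dependency, so 2NF is violated.

1NF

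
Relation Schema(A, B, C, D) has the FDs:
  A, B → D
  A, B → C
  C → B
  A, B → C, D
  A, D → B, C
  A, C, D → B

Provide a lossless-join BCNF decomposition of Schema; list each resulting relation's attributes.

Candidate keys of the original relation: {A, B}, {A, C}, {A, D}.
Within {A, B, C, D}: {C}⁺ ∩ {A, B, C, D} = {B, C}, not the whole set, so C → B violates BCNF; decompose into {B, C} and {A, C, D}.
{B, C} has no BCNF violation.
{A, C, D} has no BCNF violation.

{A, C, D}; {B, C}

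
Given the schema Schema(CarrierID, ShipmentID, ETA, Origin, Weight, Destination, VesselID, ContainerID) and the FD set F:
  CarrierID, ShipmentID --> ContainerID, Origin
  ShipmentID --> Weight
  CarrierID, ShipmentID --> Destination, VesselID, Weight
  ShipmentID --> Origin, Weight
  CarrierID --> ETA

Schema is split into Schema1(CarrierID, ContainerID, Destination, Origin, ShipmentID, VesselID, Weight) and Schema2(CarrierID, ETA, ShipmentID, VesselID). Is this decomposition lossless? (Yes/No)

Yes

The shared attributes are {CarrierID, ShipmentID, VesselID} and {CarrierID, ShipmentID, VesselID}⁺ = {CarrierID, ContainerID, Destination, ETA, Origin, ShipmentID, VesselID, Weight}.
Since Schema1 ⊆ {CarrierID, ContainerID, Destination, ETA, Origin, ShipmentID, VesselID, Weight}, the intersection is a superkey of Schema1; the decomposition is lossless.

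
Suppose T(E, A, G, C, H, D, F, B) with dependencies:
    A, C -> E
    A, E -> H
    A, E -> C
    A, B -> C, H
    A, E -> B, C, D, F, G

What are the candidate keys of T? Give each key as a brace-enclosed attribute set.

{A, B}, {A, C}, {A, E}

No FD produces {A}, so it must be in every candidate key.
{A, B} is a candidate key since {A, B}⁺ = {A, B, C, D, E, F, G, H} covers every attribute.
{A, C} is a candidate key since {A, C}⁺ = {A, B, C, D, E, F, G, H} covers every attribute.
{A, E} is a candidate key since {A, E}⁺ = {A, B, C, D, E, F, G, H} covers every attribute.
No proper subset of any of these is a key, and no other minimal superkey exists.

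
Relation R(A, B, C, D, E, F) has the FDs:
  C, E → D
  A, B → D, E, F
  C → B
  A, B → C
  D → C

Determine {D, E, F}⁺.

Start with {D, E, F}.
D → C applies; add {C} → now {C, D, E, F}.
C → B applies; add {B} → now {B, C, D, E, F}.
No further FD applies.

{B, C, D, E, F}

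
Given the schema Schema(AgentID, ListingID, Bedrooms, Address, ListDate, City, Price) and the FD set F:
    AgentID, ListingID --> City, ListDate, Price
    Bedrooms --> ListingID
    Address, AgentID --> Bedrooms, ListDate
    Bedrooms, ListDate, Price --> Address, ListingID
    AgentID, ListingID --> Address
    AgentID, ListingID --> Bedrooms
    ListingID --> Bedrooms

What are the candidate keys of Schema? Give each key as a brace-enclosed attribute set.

No FD produces {AgentID}, so it must be in every candidate key.
{Address, AgentID} is a candidate key since {Address, AgentID}⁺ = {Address, AgentID, Bedrooms, City, ListDate, ListingID, Price} covers every attribute.
{AgentID, Bedrooms} is a candidate key since {AgentID, Bedrooms}⁺ = {Address, AgentID, Bedrooms, City, ListDate, ListingID, Price} covers every attribute.
{AgentID, ListingID} is a candidate key since {AgentID, ListingID}⁺ = {Address, AgentID, Bedrooms, City, ListDate, ListingID, Price} covers every attribute.
No proper subset of any of these is a key, and no other minimal superkey exists.

{Address, AgentID}, {AgentID, Bedrooms}, {AgentID, ListingID}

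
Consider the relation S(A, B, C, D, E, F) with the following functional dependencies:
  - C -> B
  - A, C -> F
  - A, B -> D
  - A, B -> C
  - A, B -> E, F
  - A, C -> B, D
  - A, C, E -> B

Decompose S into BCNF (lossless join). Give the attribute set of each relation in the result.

{A, C, D, E, F}; {B, C}

Candidate keys of the original relation: {A, B}, {A, C}.
Within {A, B, C, D, E, F}: {C}⁺ ∩ {A, B, C, D, E, F} = {B, C}, not the whole set, so C -> B violates BCNF; decompose into {B, C} and {A, C, D, E, F}.
{B, C}: every determinant is a superkey — BCNF.
{A, C, D, E, F}: every determinant is a superkey — BCNF.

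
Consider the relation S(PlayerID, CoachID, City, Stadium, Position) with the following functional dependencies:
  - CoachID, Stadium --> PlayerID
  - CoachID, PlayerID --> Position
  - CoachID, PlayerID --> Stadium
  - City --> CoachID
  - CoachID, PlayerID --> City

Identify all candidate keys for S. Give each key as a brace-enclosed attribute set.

Closure of {City, PlayerID} is {City, CoachID, PlayerID, Position, Stadium}, the whole schema; {City, PlayerID} is a candidate key.
Closure of {City, Stadium} is {City, CoachID, PlayerID, Position, Stadium}, the whole schema; {City, Stadium} is a candidate key.
Closure of {CoachID, PlayerID} is {City, CoachID, PlayerID, Position, Stadium}, the whole schema; {CoachID, PlayerID} is a candidate key.
Closure of {CoachID, Stadium} is {City, CoachID, PlayerID, Position, Stadium}, the whole schema; {CoachID, Stadium} is a candidate key.
These are minimal and exhaustive — every other superkey contains one of them.

{City, PlayerID}, {City, Stadium}, {CoachID, PlayerID}, {CoachID, Stadium}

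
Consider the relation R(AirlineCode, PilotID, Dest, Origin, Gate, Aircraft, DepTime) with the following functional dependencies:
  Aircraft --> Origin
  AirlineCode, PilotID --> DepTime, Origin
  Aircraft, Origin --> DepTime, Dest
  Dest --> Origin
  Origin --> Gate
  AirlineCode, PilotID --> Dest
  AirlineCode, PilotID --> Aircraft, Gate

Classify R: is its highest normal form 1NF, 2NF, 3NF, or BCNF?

2NF

Candidate key: {AirlineCode, PilotID}. Prime attributes: {AirlineCode, PilotID}.
Aircraft --> Origin breaks BCNF: {Aircraft}⁺ = {Aircraft, DepTime, Dest, Gate, Origin}, so {Aircraft} is not a superkey.
Because {Origin} is non-prime and the left side of Aircraft --> Origin is not a superkey, the relation is not in 3NF.
Checking every proper subset of each key, none determines a non-prime attribute — 2NF is satisfied.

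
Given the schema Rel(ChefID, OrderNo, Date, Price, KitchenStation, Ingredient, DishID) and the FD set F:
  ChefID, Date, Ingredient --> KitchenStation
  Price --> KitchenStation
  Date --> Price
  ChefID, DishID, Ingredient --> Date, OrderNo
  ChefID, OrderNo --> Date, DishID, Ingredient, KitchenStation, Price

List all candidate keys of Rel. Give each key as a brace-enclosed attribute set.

{ChefID} never appears on the right of any FD, so every key must include it.
Closure of {ChefID, OrderNo} is {ChefID, Date, DishID, Ingredient, KitchenStation, OrderNo, Price}, the whole schema; {ChefID, OrderNo} is a candidate key.
Closure of {ChefID, DishID, Ingredient} is {ChefID, Date, DishID, Ingredient, KitchenStation, OrderNo, Price}, the whole schema; {ChefID, DishID, Ingredient} is a candidate key.
Any other superkey properly contains one of these, so there are no further candidate keys.

{ChefID, DishID, Ingredient}, {ChefID, OrderNo}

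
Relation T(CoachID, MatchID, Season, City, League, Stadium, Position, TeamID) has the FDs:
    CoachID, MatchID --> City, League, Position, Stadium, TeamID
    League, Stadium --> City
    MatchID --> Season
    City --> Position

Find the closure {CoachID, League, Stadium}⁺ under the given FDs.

Start with {CoachID, League, Stadium}.
League, Stadium --> City applies; add {City} → now {City, CoachID, League, Stadium}.
City --> Position applies; add {Position} → now {City, CoachID, League, Position, Stadium}.
No further FD applies.

{City, CoachID, League, Position, Stadium}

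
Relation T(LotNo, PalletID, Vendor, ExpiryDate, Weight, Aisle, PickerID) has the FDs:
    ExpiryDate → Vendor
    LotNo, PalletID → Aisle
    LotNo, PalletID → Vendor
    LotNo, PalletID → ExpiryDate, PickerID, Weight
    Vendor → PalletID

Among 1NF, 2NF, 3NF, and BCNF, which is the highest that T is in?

Candidate keys: {ExpiryDate, LotNo}, {LotNo, PalletID}, {LotNo, Vendor}. Prime attributes: {ExpiryDate, LotNo, PalletID, Vendor}.
ExpiryDate → Vendor: {ExpiryDate}⁺ = {ExpiryDate, PalletID, Vendor}, which is not all of the attributes, so the left side is not a superkey — BCNF is violated.
Since {Vendor} ⊆ prime attributes and every other non-superkey FD also has a prime right side, the schema is in 3NF.

3NF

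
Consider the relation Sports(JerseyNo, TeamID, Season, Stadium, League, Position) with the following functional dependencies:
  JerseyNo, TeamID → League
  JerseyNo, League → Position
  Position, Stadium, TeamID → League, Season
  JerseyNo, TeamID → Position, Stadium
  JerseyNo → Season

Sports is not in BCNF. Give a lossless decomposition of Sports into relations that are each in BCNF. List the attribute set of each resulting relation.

{JerseyNo, League, Position}; {JerseyNo, League, Stadium, TeamID}; {JerseyNo, Season}

Candidate key of the original relation: {JerseyNo, TeamID}.
Within {JerseyNo, League, Position, Season, Stadium, TeamID}: {JerseyNo, League}⁺ ∩ {JerseyNo, League, Position, Season, Stadium, TeamID} = {JerseyNo, League, Position, Season}, not the whole set, so JerseyNo, League → Position, Season violates BCNF; decompose into {JerseyNo, League, Position, Season} and {JerseyNo, League, Stadium, TeamID}.
Within {JerseyNo, League, Position, Season}: {JerseyNo}⁺ ∩ {JerseyNo, League, Position, Season} = {JerseyNo, Season}, not the whole set, so JerseyNo → Season violates BCNF; decompose into {JerseyNo, Season} and {JerseyNo, League, Position}.
{JerseyNo, Season} has no BCNF violation.
{JerseyNo, League, Position} has no BCNF violation.
{JerseyNo, League, Stadium, TeamID} has no BCNF violation.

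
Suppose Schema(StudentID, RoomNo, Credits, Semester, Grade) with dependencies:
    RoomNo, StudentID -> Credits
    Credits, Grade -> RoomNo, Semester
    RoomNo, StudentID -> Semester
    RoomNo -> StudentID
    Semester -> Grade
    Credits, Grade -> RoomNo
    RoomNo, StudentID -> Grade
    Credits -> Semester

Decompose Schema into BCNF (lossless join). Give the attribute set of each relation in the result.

{Credits, RoomNo, Semester, StudentID}; {Grade, Semester}

Candidate keys of the original relation: {Credits}, {RoomNo}.
{Credits, Grade, RoomNo, Semester, StudentID}: {Semester} determines {Grade, Semester} here but is not a superkey — split on Semester -> Grade, giving {Grade, Semester} and {Credits, RoomNo, Semester, StudentID}.
{Grade, Semester} is in BCNF.
{Credits, RoomNo, Semester, StudentID} is in BCNF.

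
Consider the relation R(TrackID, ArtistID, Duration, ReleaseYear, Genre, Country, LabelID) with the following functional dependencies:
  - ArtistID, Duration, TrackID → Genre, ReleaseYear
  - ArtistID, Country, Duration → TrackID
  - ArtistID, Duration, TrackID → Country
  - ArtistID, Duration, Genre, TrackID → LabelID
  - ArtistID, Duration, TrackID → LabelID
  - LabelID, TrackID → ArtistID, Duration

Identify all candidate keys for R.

{ArtistID, Country, Duration}, {ArtistID, Duration, TrackID}, {LabelID, TrackID}

{LabelID, TrackID}⁺ = {ArtistID, Country, Duration, Genre, LabelID, ReleaseYear, TrackID}, which is every attribute, so {LabelID, TrackID} is a candidate key.
{ArtistID, Country, Duration}⁺ = {ArtistID, Country, Duration, Genre, LabelID, ReleaseYear, TrackID}, which is every attribute, so {ArtistID, Country, Duration} is a candidate key.
{ArtistID, Duration, TrackID}⁺ = {ArtistID, Country, Duration, Genre, LabelID, ReleaseYear, TrackID}, which is every attribute, so {ArtistID, Duration, TrackID} is a candidate key.
Any other superkey properly contains one of these, so there are no further candidate keys.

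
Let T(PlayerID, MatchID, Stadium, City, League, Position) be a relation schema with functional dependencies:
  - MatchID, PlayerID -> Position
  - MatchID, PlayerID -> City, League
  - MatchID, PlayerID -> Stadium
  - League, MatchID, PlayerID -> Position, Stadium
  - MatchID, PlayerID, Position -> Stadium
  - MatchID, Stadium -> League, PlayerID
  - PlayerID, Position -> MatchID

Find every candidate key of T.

Closure of {MatchID, PlayerID} is {City, League, MatchID, PlayerID, Position, Stadium}, the whole schema; {MatchID, PlayerID} is a candidate key.
Closure of {MatchID, Stadium} is {City, League, MatchID, PlayerID, Position, Stadium}, the whole schema; {MatchID, Stadium} is a candidate key.
Closure of {PlayerID, Position} is {City, League, MatchID, PlayerID, Position, Stadium}, the whole schema; {PlayerID, Position} is a candidate key.
No proper subset of any of these is a key, and no other minimal superkey exists.

{MatchID, PlayerID}, {MatchID, Stadium}, {PlayerID, Position}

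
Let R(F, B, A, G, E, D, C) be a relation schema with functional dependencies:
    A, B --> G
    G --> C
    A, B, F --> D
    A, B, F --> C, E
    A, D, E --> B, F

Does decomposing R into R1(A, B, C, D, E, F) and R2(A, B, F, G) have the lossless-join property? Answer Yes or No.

Yes

R1 ∩ R2 = {A, B, F}; its closure under F is {A, B, C, D, E, F, G}.
This includes all of R1, so the common attributes are a superkey of R1 — the join is lossless.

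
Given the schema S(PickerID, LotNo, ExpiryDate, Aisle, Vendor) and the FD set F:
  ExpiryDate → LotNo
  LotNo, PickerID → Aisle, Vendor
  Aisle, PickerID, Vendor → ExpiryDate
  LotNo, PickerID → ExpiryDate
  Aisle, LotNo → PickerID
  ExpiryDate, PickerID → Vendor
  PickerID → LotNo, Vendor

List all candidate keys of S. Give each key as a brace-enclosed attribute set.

{PickerID} is a candidate key since {PickerID}⁺ = {Aisle, ExpiryDate, LotNo, PickerID, Vendor} covers every attribute.
{Aisle, ExpiryDate} is a candidate key since {Aisle, ExpiryDate}⁺ = {Aisle, ExpiryDate, LotNo, PickerID, Vendor} covers every attribute.
{Aisle, LotNo} is a candidate key since {Aisle, LotNo}⁺ = {Aisle, ExpiryDate, LotNo, PickerID, Vendor} covers every attribute.
These are minimal and exhaustive — every other superkey contains one of them.

{Aisle, ExpiryDate}, {Aisle, LotNo}, {PickerID}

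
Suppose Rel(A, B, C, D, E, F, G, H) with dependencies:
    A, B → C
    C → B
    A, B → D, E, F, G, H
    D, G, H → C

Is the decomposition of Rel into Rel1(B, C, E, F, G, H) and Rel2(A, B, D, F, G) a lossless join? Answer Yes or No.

No

Rel1 ∩ Rel2 = {B, F, G}; its closure under F is {B, F, G}.
The closure covers neither Rel1 nor Rel2 entirely; the join is not lossless.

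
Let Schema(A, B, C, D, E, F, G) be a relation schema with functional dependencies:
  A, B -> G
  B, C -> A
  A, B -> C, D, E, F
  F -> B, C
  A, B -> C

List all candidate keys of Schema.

{A, B}, {B, C}, {F}

{F}⁺ = {A, B, C, D, E, F, G} — all of the relation — so {F} is a candidate key.
{A, B}⁺ = {A, B, C, D, E, F, G} — all of the relation — so {A, B} is a candidate key.
{B, C}⁺ = {A, B, C, D, E, F, G} — all of the relation — so {B, C} is a candidate key.
Any other superkey properly contains one of these, so there are no further candidate keys.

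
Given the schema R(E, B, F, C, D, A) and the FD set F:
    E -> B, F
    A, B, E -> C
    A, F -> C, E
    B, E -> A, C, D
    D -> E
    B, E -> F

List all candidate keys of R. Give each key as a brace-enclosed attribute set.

Closure of {D} is {A, B, C, D, E, F}, the whole schema; {D} is a candidate key.
Closure of {E} is {A, B, C, D, E, F}, the whole schema; {E} is a candidate key.
Closure of {A, F} is {A, B, C, D, E, F}, the whole schema; {A, F} is a candidate key.
These are minimal and exhaustive — every other superkey contains one of them.

{A, F}, {D}, {E}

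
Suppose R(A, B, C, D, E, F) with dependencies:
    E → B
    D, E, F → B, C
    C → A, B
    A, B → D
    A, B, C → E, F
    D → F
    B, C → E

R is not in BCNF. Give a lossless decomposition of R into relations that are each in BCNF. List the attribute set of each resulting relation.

{A, C, D, E}; {B, E}; {D, F}

Candidate keys of the original relation: {A, E}, {C}, {D, E}.
In {A, B, C, D, E, F}, {E} is not a superkey ({E}⁺ restricted to this set is {B, E}), so split on E → B into {B, E} and {A, C, D, E, F}.
{B, E} is in BCNF.
In {A, C, D, E, F}, {D} is not a superkey ({D}⁺ restricted to this set is {D, F}), so split on D → F into {D, F} and {A, C, D, E}.
{D, F} is in BCNF.
{A, C, D, E} is in BCNF.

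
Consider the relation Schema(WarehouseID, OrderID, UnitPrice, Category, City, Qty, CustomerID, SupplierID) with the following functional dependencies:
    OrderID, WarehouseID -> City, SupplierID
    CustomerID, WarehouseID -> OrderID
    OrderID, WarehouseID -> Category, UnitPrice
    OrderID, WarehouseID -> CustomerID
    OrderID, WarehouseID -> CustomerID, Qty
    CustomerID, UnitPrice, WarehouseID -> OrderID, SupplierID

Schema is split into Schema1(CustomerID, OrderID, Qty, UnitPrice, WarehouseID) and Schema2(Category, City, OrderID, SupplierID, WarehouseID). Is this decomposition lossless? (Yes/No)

Yes

Common attributes: {OrderID, WarehouseID}; their closure is {Category, City, CustomerID, OrderID, Qty, SupplierID, UnitPrice, WarehouseID}.
Schema1 is contained in that closure, so Schema1 ∩ Schema2 -> Schema1 holds and the join is lossless.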